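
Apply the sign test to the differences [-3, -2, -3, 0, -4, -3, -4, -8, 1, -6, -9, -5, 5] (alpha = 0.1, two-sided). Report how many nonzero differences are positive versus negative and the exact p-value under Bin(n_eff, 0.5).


Step 1: Discard zero differences. Original n = 13; n_eff = number of nonzero differences = 12.
Nonzero differences (with sign): -3, -2, -3, -4, -3, -4, -8, +1, -6, -9, -5, +5
Step 2: Count signs: positive = 2, negative = 10.
Step 3: Under H0: P(positive) = 0.5, so the number of positives S ~ Bin(12, 0.5).
Step 4: Two-sided exact p-value = sum of Bin(12,0.5) probabilities at or below the observed probability = 0.038574.
Step 5: alpha = 0.1. reject H0.

n_eff = 12, pos = 2, neg = 10, p = 0.038574, reject H0.


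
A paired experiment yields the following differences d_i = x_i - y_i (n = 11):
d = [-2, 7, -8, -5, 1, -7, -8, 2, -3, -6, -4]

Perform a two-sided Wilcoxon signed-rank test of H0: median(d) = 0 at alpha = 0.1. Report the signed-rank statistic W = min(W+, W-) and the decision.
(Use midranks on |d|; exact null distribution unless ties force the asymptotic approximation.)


Step 1: Drop any zero differences (none here) and take |d_i|.
|d| = [2, 7, 8, 5, 1, 7, 8, 2, 3, 6, 4]
Step 2: Midrank |d_i| (ties get averaged ranks).
ranks: |2|->2.5, |7|->8.5, |8|->10.5, |5|->6, |1|->1, |7|->8.5, |8|->10.5, |2|->2.5, |3|->4, |6|->7, |4|->5
Step 3: Attach original signs; sum ranks with positive sign and with negative sign.
W+ = 8.5 + 1 + 2.5 = 12
W- = 2.5 + 10.5 + 6 + 8.5 + 10.5 + 4 + 7 + 5 = 54
(Check: W+ + W- = 66 should equal n(n+1)/2 = 66.)
Step 4: Test statistic W = min(W+, W-) = 12.
Step 5: Ties in |d|, so use the tie-corrected normal approximation.
        E[W] = n(n+1)/4 = 11*12/4 = 33.
        Tie groups: |d|=2 (t=2), |d|=7 (t=2), |d|=8 (t=2); sum(t^3 - t) = 18.
        Var[W] = n(n+1)(2n+1)/24 - sum(t^3-t)/48 = 3036/24 - 18/48 = 126.125.
        z = (W - E[W]) / sqrt(Var[W]) = (12 - 33) / 11.2305 = -1.8699.
        Two-sided p = 2*Phi(z) = 0.061498.
Step 6: alpha = 0.1. reject H0.

W+ = 12, W- = 54, W = min = 12, p = 0.061498, reject H0.


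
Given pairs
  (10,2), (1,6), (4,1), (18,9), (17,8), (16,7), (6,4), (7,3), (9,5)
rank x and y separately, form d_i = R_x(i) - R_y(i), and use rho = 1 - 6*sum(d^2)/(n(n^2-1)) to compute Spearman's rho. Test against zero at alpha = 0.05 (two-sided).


Step 1: Rank x and y separately (midranks; no ties here).
rank(x): 10->6, 1->1, 4->2, 18->9, 17->8, 16->7, 6->3, 7->4, 9->5
rank(y): 2->2, 6->6, 1->1, 9->9, 8->8, 7->7, 4->4, 3->3, 5->5
Step 2: d_i = R_x(i) - R_y(i); compute d_i^2.
  (6-2)^2=16, (1-6)^2=25, (2-1)^2=1, (9-9)^2=0, (8-8)^2=0, (7-7)^2=0, (3-4)^2=1, (4-3)^2=1, (5-5)^2=0
sum(d^2) = 44.
Step 3: rho = 1 - 6*44 / (9*(9^2 - 1)) = 1 - 264/720 = 0.633333.
Step 4: Under H0, t = rho * sqrt((n-2)/(1-rho^2)) = 2.1653 ~ t(7).
Step 5: Two-sided p-value from the t-distribution with 7 df = 0.067086.
Step 6: alpha = 0.05. fail to reject H0.

rho = 0.6333, p = 0.067086, fail to reject H0 at alpha = 0.05.


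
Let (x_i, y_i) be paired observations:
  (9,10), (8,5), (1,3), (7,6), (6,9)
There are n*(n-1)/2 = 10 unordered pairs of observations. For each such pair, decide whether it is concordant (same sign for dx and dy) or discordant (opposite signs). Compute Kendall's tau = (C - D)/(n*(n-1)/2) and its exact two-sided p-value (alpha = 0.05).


Step 1: Enumerate the 10 unordered pairs (i,j) with i<j and classify each by sign(x_j-x_i) * sign(y_j-y_i).
  (1,2):dx=-1,dy=-5->C; (1,3):dx=-8,dy=-7->C; (1,4):dx=-2,dy=-4->C; (1,5):dx=-3,dy=-1->C
  (2,3):dx=-7,dy=-2->C; (2,4):dx=-1,dy=+1->D; (2,5):dx=-2,dy=+4->D; (3,4):dx=+6,dy=+3->C
  (3,5):dx=+5,dy=+6->C; (4,5):dx=-1,dy=+3->D
Step 2: C = 7, D = 3, total pairs = 10.
Step 3: tau = (C - D)/(n(n-1)/2) = (7 - 3)/10 = 0.400000.
Step 4: Exact two-sided p-value (enumerate n! = 120 permutations of y under H0): p = 0.483333.
Step 5: alpha = 0.05. fail to reject H0.

tau_b = 0.4000 (C=7, D=3), p = 0.483333, fail to reject H0.


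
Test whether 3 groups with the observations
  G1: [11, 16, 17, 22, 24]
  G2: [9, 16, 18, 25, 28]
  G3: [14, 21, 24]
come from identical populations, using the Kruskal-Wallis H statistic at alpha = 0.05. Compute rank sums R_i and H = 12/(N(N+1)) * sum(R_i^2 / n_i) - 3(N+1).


Step 1: Combine all N = 13 observations and assign midranks.
sorted (value, group, rank): (9,G2,1), (11,G1,2), (14,G3,3), (16,G1,4.5), (16,G2,4.5), (17,G1,6), (18,G2,7), (21,G3,8), (22,G1,9), (24,G1,10.5), (24,G3,10.5), (25,G2,12), (28,G2,13)
Step 2: Sum ranks within each group.
R_1 = 32 (n_1 = 5)
R_2 = 37.5 (n_2 = 5)
R_3 = 21.5 (n_3 = 3)
Step 3: H = 12/(N(N+1)) * sum(R_i^2/n_i) - 3(N+1)
     = 12/(13*14) * (32^2/5 + 37.5^2/5 + 21.5^2/3) - 3*14
     = 0.065934 * 640.133 - 42
     = 0.206593.
Step 4: Ties present; correction factor C = 1 - 12/(13^3 - 13) = 0.994505. Corrected H = 0.206593 / 0.994505 = 0.207735.
Step 5: Under H0, H ~ chi^2(2); p-value = 0.901345.
Step 6: alpha = 0.05. fail to reject H0.

H = 0.2077, df = 2, p = 0.901345, fail to reject H0.


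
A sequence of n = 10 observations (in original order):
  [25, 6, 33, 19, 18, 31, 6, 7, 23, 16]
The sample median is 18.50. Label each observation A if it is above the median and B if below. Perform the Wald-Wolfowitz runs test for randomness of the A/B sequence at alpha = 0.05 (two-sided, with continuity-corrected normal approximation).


Step 1: Compute median = 18.50; label A = above, B = below.
Labels in order: ABAABABBAB  (n_A = 5, n_B = 5)
Step 2: Count runs R = 8.
Step 3: Under H0 (random ordering), E[R] = 2*n_A*n_B/(n_A+n_B) + 1 = 2*5*5/10 + 1 = 6.0000.
        Var[R] = 2*n_A*n_B*(2*n_A*n_B - n_A - n_B) / ((n_A+n_B)^2 * (n_A+n_B-1)) = 2000/900 = 2.2222.
        SD[R] = 1.4907.
Step 4: Continuity-corrected z = (R - 0.5 - E[R]) / SD[R] = (8 - 0.5 - 6.0000) / 1.4907 = 1.0062.
Step 5: Two-sided p-value via normal approximation = 2*(1 - Phi(|z|)) = 0.314305.
Step 6: alpha = 0.05. fail to reject H0.

R = 8, z = 1.0062, p = 0.314305, fail to reject H0.


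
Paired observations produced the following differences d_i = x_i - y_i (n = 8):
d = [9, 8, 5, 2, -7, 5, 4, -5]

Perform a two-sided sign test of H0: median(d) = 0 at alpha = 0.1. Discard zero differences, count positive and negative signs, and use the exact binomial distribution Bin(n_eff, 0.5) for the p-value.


Step 1: Discard zero differences. Original n = 8; n_eff = number of nonzero differences = 8.
Nonzero differences (with sign): +9, +8, +5, +2, -7, +5, +4, -5
Step 2: Count signs: positive = 6, negative = 2.
Step 3: Under H0: P(positive) = 0.5, so the number of positives S ~ Bin(8, 0.5).
Step 4: Two-sided exact p-value = sum of Bin(8,0.5) probabilities at or below the observed probability = 0.289062.
Step 5: alpha = 0.1. fail to reject H0.

n_eff = 8, pos = 6, neg = 2, p = 0.289062, fail to reject H0.


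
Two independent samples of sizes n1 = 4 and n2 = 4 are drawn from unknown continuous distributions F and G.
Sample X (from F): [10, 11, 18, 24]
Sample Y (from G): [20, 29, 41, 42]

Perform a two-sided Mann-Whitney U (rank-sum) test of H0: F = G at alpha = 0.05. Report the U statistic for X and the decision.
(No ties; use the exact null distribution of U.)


Step 1: Combine and sort all 8 observations; assign midranks.
sorted (value, group): (10,X), (11,X), (18,X), (20,Y), (24,X), (29,Y), (41,Y), (42,Y)
ranks: 10->1, 11->2, 18->3, 20->4, 24->5, 29->6, 41->7, 42->8
Step 2: Rank sum for X: R1 = 1 + 2 + 3 + 5 = 11.
Step 3: U_X = R1 - n1(n1+1)/2 = 11 - 4*5/2 = 11 - 10 = 1.
       U_Y = n1*n2 - U_X = 16 - 1 = 15.
Step 4: No ties, so the exact null distribution of U (based on enumerating the C(8,4) = 70 equally likely rank assignments) gives the two-sided p-value.
Step 5: p-value = 0.057143; compare to alpha = 0.05. fail to reject H0.

U_X = 1, p = 0.057143, fail to reject H0 at alpha = 0.05.


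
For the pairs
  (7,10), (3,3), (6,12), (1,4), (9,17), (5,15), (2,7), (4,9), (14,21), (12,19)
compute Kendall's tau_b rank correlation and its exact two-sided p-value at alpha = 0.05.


Step 1: Enumerate the 45 unordered pairs (i,j) with i<j and classify each by sign(x_j-x_i) * sign(y_j-y_i).
  (1,2):dx=-4,dy=-7->C; (1,3):dx=-1,dy=+2->D; (1,4):dx=-6,dy=-6->C; (1,5):dx=+2,dy=+7->C
  (1,6):dx=-2,dy=+5->D; (1,7):dx=-5,dy=-3->C; (1,8):dx=-3,dy=-1->C; (1,9):dx=+7,dy=+11->C
  (1,10):dx=+5,dy=+9->C; (2,3):dx=+3,dy=+9->C; (2,4):dx=-2,dy=+1->D; (2,5):dx=+6,dy=+14->C
  (2,6):dx=+2,dy=+12->C; (2,7):dx=-1,dy=+4->D; (2,8):dx=+1,dy=+6->C; (2,9):dx=+11,dy=+18->C
  (2,10):dx=+9,dy=+16->C; (3,4):dx=-5,dy=-8->C; (3,5):dx=+3,dy=+5->C; (3,6):dx=-1,dy=+3->D
  (3,7):dx=-4,dy=-5->C; (3,8):dx=-2,dy=-3->C; (3,9):dx=+8,dy=+9->C; (3,10):dx=+6,dy=+7->C
  (4,5):dx=+8,dy=+13->C; (4,6):dx=+4,dy=+11->C; (4,7):dx=+1,dy=+3->C; (4,8):dx=+3,dy=+5->C
  (4,9):dx=+13,dy=+17->C; (4,10):dx=+11,dy=+15->C; (5,6):dx=-4,dy=-2->C; (5,7):dx=-7,dy=-10->C
  (5,8):dx=-5,dy=-8->C; (5,9):dx=+5,dy=+4->C; (5,10):dx=+3,dy=+2->C; (6,7):dx=-3,dy=-8->C
  (6,8):dx=-1,dy=-6->C; (6,9):dx=+9,dy=+6->C; (6,10):dx=+7,dy=+4->C; (7,8):dx=+2,dy=+2->C
  (7,9):dx=+12,dy=+14->C; (7,10):dx=+10,dy=+12->C; (8,9):dx=+10,dy=+12->C; (8,10):dx=+8,dy=+10->C
  (9,10):dx=-2,dy=-2->C
Step 2: C = 40, D = 5, total pairs = 45.
Step 3: tau = (C - D)/(n(n-1)/2) = (40 - 5)/45 = 0.777778.
Step 4: Exact two-sided p-value (enumerate n! = 3628800 permutations of y under H0): p = 0.000946.
Step 5: alpha = 0.05. reject H0.

tau_b = 0.7778 (C=40, D=5), p = 0.000946, reject H0.


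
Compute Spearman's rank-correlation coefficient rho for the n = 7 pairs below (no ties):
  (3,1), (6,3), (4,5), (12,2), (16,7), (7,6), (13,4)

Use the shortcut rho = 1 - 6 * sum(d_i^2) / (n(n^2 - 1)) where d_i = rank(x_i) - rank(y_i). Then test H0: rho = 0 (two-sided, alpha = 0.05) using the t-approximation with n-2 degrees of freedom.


Step 1: Rank x and y separately (midranks; no ties here).
rank(x): 3->1, 6->3, 4->2, 12->5, 16->7, 7->4, 13->6
rank(y): 1->1, 3->3, 5->5, 2->2, 7->7, 6->6, 4->4
Step 2: d_i = R_x(i) - R_y(i); compute d_i^2.
  (1-1)^2=0, (3-3)^2=0, (2-5)^2=9, (5-2)^2=9, (7-7)^2=0, (4-6)^2=4, (6-4)^2=4
sum(d^2) = 26.
Step 3: rho = 1 - 6*26 / (7*(7^2 - 1)) = 1 - 156/336 = 0.535714.
Step 4: Under H0, t = rho * sqrt((n-2)/(1-rho^2)) = 1.4186 ~ t(5).
Step 5: Two-sided p-value from the t-distribution with 5 df = 0.215217.
Step 6: alpha = 0.05. fail to reject H0.

rho = 0.5357, p = 0.215217, fail to reject H0 at alpha = 0.05.


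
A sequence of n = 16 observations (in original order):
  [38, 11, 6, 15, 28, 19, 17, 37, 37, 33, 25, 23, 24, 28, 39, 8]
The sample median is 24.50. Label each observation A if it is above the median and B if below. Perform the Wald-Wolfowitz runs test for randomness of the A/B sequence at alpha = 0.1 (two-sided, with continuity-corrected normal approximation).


Step 1: Compute median = 24.50; label A = above, B = below.
Labels in order: ABBBABBAAAABBAAB  (n_A = 8, n_B = 8)
Step 2: Count runs R = 8.
Step 3: Under H0 (random ordering), E[R] = 2*n_A*n_B/(n_A+n_B) + 1 = 2*8*8/16 + 1 = 9.0000.
        Var[R] = 2*n_A*n_B*(2*n_A*n_B - n_A - n_B) / ((n_A+n_B)^2 * (n_A+n_B-1)) = 14336/3840 = 3.7333.
        SD[R] = 1.9322.
Step 4: Continuity-corrected z = (R + 0.5 - E[R]) / SD[R] = (8 + 0.5 - 9.0000) / 1.9322 = -0.2588.
Step 5: Two-sided p-value via normal approximation = 2*(1 - Phi(|z|)) = 0.795809.
Step 6: alpha = 0.1. fail to reject H0.

R = 8, z = -0.2588, p = 0.795809, fail to reject H0.


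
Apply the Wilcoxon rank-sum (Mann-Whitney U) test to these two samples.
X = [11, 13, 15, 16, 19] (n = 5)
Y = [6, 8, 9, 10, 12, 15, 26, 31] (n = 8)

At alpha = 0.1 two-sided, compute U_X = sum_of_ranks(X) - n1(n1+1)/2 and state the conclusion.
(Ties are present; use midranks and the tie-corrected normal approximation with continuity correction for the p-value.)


Step 1: Combine and sort all 13 observations; assign midranks.
sorted (value, group): (6,Y), (8,Y), (9,Y), (10,Y), (11,X), (12,Y), (13,X), (15,X), (15,Y), (16,X), (19,X), (26,Y), (31,Y)
ranks: 6->1, 8->2, 9->3, 10->4, 11->5, 12->6, 13->7, 15->8.5, 15->8.5, 16->10, 19->11, 26->12, 31->13
Step 2: Rank sum for X: R1 = 5 + 7 + 8.5 + 10 + 11 = 41.5.
Step 3: U_X = R1 - n1(n1+1)/2 = 41.5 - 5*6/2 = 41.5 - 15 = 26.5.
       U_Y = n1*n2 - U_X = 40 - 26.5 = 13.5.
Step 4: Ties are present, so use the tie-corrected normal approximation (with continuity correction) for the p-value.
Step 5: p-value = 0.379120; compare to alpha = 0.1. fail to reject H0.

U_X = 26.5, p = 0.379120, fail to reject H0 at alpha = 0.1.


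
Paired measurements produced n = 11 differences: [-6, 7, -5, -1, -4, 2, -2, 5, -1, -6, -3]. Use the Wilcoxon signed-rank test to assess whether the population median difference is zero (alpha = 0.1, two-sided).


Step 1: Drop any zero differences (none here) and take |d_i|.
|d| = [6, 7, 5, 1, 4, 2, 2, 5, 1, 6, 3]
Step 2: Midrank |d_i| (ties get averaged ranks).
ranks: |6|->9.5, |7|->11, |5|->7.5, |1|->1.5, |4|->6, |2|->3.5, |2|->3.5, |5|->7.5, |1|->1.5, |6|->9.5, |3|->5
Step 3: Attach original signs; sum ranks with positive sign and with negative sign.
W+ = 11 + 3.5 + 7.5 = 22
W- = 9.5 + 7.5 + 1.5 + 6 + 3.5 + 1.5 + 9.5 + 5 = 44
(Check: W+ + W- = 66 should equal n(n+1)/2 = 66.)
Step 4: Test statistic W = min(W+, W-) = 22.
Step 5: Ties in |d|, so use the tie-corrected normal approximation.
        E[W] = n(n+1)/4 = 11*12/4 = 33.
        Tie groups: |d|=1 (t=2), |d|=2 (t=2), |d|=5 (t=2), |d|=6 (t=2); sum(t^3 - t) = 24.
        Var[W] = n(n+1)(2n+1)/24 - sum(t^3-t)/48 = 3036/24 - 24/48 = 126.
        z = (W - E[W]) / sqrt(Var[W]) = (22 - 33) / 11.2250 = -0.9800.
        Two-sided p = 2*Phi(z) = 0.327107.
Step 6: alpha = 0.1. fail to reject H0.

W+ = 22, W- = 44, W = min = 22, p = 0.327107, fail to reject H0.


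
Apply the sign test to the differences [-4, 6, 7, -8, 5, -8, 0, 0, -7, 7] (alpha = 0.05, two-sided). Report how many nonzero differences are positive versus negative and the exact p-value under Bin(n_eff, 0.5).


Step 1: Discard zero differences. Original n = 10; n_eff = number of nonzero differences = 8.
Nonzero differences (with sign): -4, +6, +7, -8, +5, -8, -7, +7
Step 2: Count signs: positive = 4, negative = 4.
Step 3: Under H0: P(positive) = 0.5, so the number of positives S ~ Bin(8, 0.5).
Step 4: Two-sided exact p-value = sum of Bin(8,0.5) probabilities at or below the observed probability = 1.000000.
Step 5: alpha = 0.05. fail to reject H0.

n_eff = 8, pos = 4, neg = 4, p = 1.000000, fail to reject H0.


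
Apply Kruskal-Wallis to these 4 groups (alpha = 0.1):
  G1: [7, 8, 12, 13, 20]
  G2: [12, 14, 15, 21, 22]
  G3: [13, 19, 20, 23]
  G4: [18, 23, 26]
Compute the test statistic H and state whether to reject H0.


Step 1: Combine all N = 17 observations and assign midranks.
sorted (value, group, rank): (7,G1,1), (8,G1,2), (12,G1,3.5), (12,G2,3.5), (13,G1,5.5), (13,G3,5.5), (14,G2,7), (15,G2,8), (18,G4,9), (19,G3,10), (20,G1,11.5), (20,G3,11.5), (21,G2,13), (22,G2,14), (23,G3,15.5), (23,G4,15.5), (26,G4,17)
Step 2: Sum ranks within each group.
R_1 = 23.5 (n_1 = 5)
R_2 = 45.5 (n_2 = 5)
R_3 = 42.5 (n_3 = 4)
R_4 = 41.5 (n_4 = 3)
Step 3: H = 12/(N(N+1)) * sum(R_i^2/n_i) - 3(N+1)
     = 12/(17*18) * (23.5^2/5 + 45.5^2/5 + 42.5^2/4 + 41.5^2/3) - 3*18
     = 0.039216 * 1550.15 - 54
     = 6.790033.
Step 4: Ties present; correction factor C = 1 - 24/(17^3 - 17) = 0.995098. Corrected H = 6.790033 / 0.995098 = 6.823481.
Step 5: Under H0, H ~ chi^2(3); p-value = 0.077742.
Step 6: alpha = 0.1. reject H0.

H = 6.8235, df = 3, p = 0.077742, reject H0.


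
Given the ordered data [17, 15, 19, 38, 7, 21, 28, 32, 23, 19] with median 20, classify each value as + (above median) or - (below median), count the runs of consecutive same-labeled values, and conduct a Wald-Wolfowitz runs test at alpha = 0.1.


Step 1: Compute median = 20; label A = above, B = below.
Labels in order: BBBABAAAAB  (n_A = 5, n_B = 5)
Step 2: Count runs R = 5.
Step 3: Under H0 (random ordering), E[R] = 2*n_A*n_B/(n_A+n_B) + 1 = 2*5*5/10 + 1 = 6.0000.
        Var[R] = 2*n_A*n_B*(2*n_A*n_B - n_A - n_B) / ((n_A+n_B)^2 * (n_A+n_B-1)) = 2000/900 = 2.2222.
        SD[R] = 1.4907.
Step 4: Continuity-corrected z = (R + 0.5 - E[R]) / SD[R] = (5 + 0.5 - 6.0000) / 1.4907 = -0.3354.
Step 5: Two-sided p-value via normal approximation = 2*(1 - Phi(|z|)) = 0.737316.
Step 6: alpha = 0.1. fail to reject H0.

R = 5, z = -0.3354, p = 0.737316, fail to reject H0.


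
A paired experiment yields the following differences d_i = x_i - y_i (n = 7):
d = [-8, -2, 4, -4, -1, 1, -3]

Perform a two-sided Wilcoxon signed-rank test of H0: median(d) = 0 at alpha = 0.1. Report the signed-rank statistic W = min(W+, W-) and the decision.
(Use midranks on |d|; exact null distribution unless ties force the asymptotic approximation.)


Step 1: Drop any zero differences (none here) and take |d_i|.
|d| = [8, 2, 4, 4, 1, 1, 3]
Step 2: Midrank |d_i| (ties get averaged ranks).
ranks: |8|->7, |2|->3, |4|->5.5, |4|->5.5, |1|->1.5, |1|->1.5, |3|->4
Step 3: Attach original signs; sum ranks with positive sign and with negative sign.
W+ = 5.5 + 1.5 = 7
W- = 7 + 3 + 5.5 + 1.5 + 4 = 21
(Check: W+ + W- = 28 should equal n(n+1)/2 = 28.)
Step 4: Test statistic W = min(W+, W-) = 7.
Step 5: Ties in |d|, so use the tie-corrected normal approximation.
        E[W] = n(n+1)/4 = 7*8/4 = 14.
        Tie groups: |d|=1 (t=2), |d|=4 (t=2); sum(t^3 - t) = 12.
        Var[W] = n(n+1)(2n+1)/24 - sum(t^3-t)/48 = 840/24 - 12/48 = 34.75.
        z = (W - E[W]) / sqrt(Var[W]) = (7 - 14) / 5.8949 = -1.1875.
        Two-sided p = 2*Phi(z) = 0.235044.
Step 6: alpha = 0.1. fail to reject H0.

W+ = 7, W- = 21, W = min = 7, p = 0.235044, fail to reject H0.


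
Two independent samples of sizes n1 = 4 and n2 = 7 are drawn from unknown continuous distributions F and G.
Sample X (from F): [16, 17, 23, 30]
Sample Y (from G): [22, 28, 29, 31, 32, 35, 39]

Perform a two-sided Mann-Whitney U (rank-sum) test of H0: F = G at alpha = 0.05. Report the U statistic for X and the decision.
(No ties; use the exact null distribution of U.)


Step 1: Combine and sort all 11 observations; assign midranks.
sorted (value, group): (16,X), (17,X), (22,Y), (23,X), (28,Y), (29,Y), (30,X), (31,Y), (32,Y), (35,Y), (39,Y)
ranks: 16->1, 17->2, 22->3, 23->4, 28->5, 29->6, 30->7, 31->8, 32->9, 35->10, 39->11
Step 2: Rank sum for X: R1 = 1 + 2 + 4 + 7 = 14.
Step 3: U_X = R1 - n1(n1+1)/2 = 14 - 4*5/2 = 14 - 10 = 4.
       U_Y = n1*n2 - U_X = 28 - 4 = 24.
Step 4: No ties, so the exact null distribution of U (based on enumerating the C(11,4) = 330 equally likely rank assignments) gives the two-sided p-value.
Step 5: p-value = 0.072727; compare to alpha = 0.05. fail to reject H0.

U_X = 4, p = 0.072727, fail to reject H0 at alpha = 0.05.


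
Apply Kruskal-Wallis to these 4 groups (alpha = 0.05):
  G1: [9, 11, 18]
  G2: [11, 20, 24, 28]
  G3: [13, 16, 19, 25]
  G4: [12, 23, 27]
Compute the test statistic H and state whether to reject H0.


Step 1: Combine all N = 14 observations and assign midranks.
sorted (value, group, rank): (9,G1,1), (11,G1,2.5), (11,G2,2.5), (12,G4,4), (13,G3,5), (16,G3,6), (18,G1,7), (19,G3,8), (20,G2,9), (23,G4,10), (24,G2,11), (25,G3,12), (27,G4,13), (28,G2,14)
Step 2: Sum ranks within each group.
R_1 = 10.5 (n_1 = 3)
R_2 = 36.5 (n_2 = 4)
R_3 = 31 (n_3 = 4)
R_4 = 27 (n_4 = 3)
Step 3: H = 12/(N(N+1)) * sum(R_i^2/n_i) - 3(N+1)
     = 12/(14*15) * (10.5^2/3 + 36.5^2/4 + 31^2/4 + 27^2/3) - 3*15
     = 0.057143 * 853.062 - 45
     = 3.746429.
Step 4: Ties present; correction factor C = 1 - 6/(14^3 - 14) = 0.997802. Corrected H = 3.746429 / 0.997802 = 3.754681.
Step 5: Under H0, H ~ chi^2(3); p-value = 0.289202.
Step 6: alpha = 0.05. fail to reject H0.

H = 3.7547, df = 3, p = 0.289202, fail to reject H0.


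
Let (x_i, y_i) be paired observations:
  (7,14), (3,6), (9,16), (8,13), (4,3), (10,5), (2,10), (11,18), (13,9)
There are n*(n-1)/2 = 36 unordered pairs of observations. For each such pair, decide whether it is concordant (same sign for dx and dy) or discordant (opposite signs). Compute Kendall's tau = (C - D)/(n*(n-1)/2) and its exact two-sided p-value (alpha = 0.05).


Step 1: Enumerate the 36 unordered pairs (i,j) with i<j and classify each by sign(x_j-x_i) * sign(y_j-y_i).
  (1,2):dx=-4,dy=-8->C; (1,3):dx=+2,dy=+2->C; (1,4):dx=+1,dy=-1->D; (1,5):dx=-3,dy=-11->C
  (1,6):dx=+3,dy=-9->D; (1,7):dx=-5,dy=-4->C; (1,8):dx=+4,dy=+4->C; (1,9):dx=+6,dy=-5->D
  (2,3):dx=+6,dy=+10->C; (2,4):dx=+5,dy=+7->C; (2,5):dx=+1,dy=-3->D; (2,6):dx=+7,dy=-1->D
  (2,7):dx=-1,dy=+4->D; (2,8):dx=+8,dy=+12->C; (2,9):dx=+10,dy=+3->C; (3,4):dx=-1,dy=-3->C
  (3,5):dx=-5,dy=-13->C; (3,6):dx=+1,dy=-11->D; (3,7):dx=-7,dy=-6->C; (3,8):dx=+2,dy=+2->C
  (3,9):dx=+4,dy=-7->D; (4,5):dx=-4,dy=-10->C; (4,6):dx=+2,dy=-8->D; (4,7):dx=-6,dy=-3->C
  (4,8):dx=+3,dy=+5->C; (4,9):dx=+5,dy=-4->D; (5,6):dx=+6,dy=+2->C; (5,7):dx=-2,dy=+7->D
  (5,8):dx=+7,dy=+15->C; (5,9):dx=+9,dy=+6->C; (6,7):dx=-8,dy=+5->D; (6,8):dx=+1,dy=+13->C
  (6,9):dx=+3,dy=+4->C; (7,8):dx=+9,dy=+8->C; (7,9):dx=+11,dy=-1->D; (8,9):dx=+2,dy=-9->D
Step 2: C = 22, D = 14, total pairs = 36.
Step 3: tau = (C - D)/(n(n-1)/2) = (22 - 14)/36 = 0.222222.
Step 4: Exact two-sided p-value (enumerate n! = 362880 permutations of y under H0): p = 0.476709.
Step 5: alpha = 0.05. fail to reject H0.

tau_b = 0.2222 (C=22, D=14), p = 0.476709, fail to reject H0.


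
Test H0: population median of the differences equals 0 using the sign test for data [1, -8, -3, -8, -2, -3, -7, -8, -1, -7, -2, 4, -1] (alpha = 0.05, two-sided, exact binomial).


Step 1: Discard zero differences. Original n = 13; n_eff = number of nonzero differences = 13.
Nonzero differences (with sign): +1, -8, -3, -8, -2, -3, -7, -8, -1, -7, -2, +4, -1
Step 2: Count signs: positive = 2, negative = 11.
Step 3: Under H0: P(positive) = 0.5, so the number of positives S ~ Bin(13, 0.5).
Step 4: Two-sided exact p-value = sum of Bin(13,0.5) probabilities at or below the observed probability = 0.022461.
Step 5: alpha = 0.05. reject H0.

n_eff = 13, pos = 2, neg = 11, p = 0.022461, reject H0.


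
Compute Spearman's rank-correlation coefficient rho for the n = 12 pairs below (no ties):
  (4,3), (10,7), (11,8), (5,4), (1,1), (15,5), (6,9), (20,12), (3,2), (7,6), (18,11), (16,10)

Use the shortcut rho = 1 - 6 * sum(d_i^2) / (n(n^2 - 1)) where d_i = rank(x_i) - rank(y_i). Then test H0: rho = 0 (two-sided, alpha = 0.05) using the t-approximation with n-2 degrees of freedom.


Step 1: Rank x and y separately (midranks; no ties here).
rank(x): 4->3, 10->7, 11->8, 5->4, 1->1, 15->9, 6->5, 20->12, 3->2, 7->6, 18->11, 16->10
rank(y): 3->3, 7->7, 8->8, 4->4, 1->1, 5->5, 9->9, 12->12, 2->2, 6->6, 11->11, 10->10
Step 2: d_i = R_x(i) - R_y(i); compute d_i^2.
  (3-3)^2=0, (7-7)^2=0, (8-8)^2=0, (4-4)^2=0, (1-1)^2=0, (9-5)^2=16, (5-9)^2=16, (12-12)^2=0, (2-2)^2=0, (6-6)^2=0, (11-11)^2=0, (10-10)^2=0
sum(d^2) = 32.
Step 3: rho = 1 - 6*32 / (12*(12^2 - 1)) = 1 - 192/1716 = 0.888112.
Step 4: Under H0, t = rho * sqrt((n-2)/(1-rho^2)) = 6.1103 ~ t(10).
Step 5: Two-sided p-value from the t-distribution with 10 df = 0.000114.
Step 6: alpha = 0.05. reject H0.

rho = 0.8881, p = 0.000114, reject H0 at alpha = 0.05.


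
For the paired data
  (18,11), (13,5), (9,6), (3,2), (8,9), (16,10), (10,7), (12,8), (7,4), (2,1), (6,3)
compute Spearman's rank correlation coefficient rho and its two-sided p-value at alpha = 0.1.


Step 1: Rank x and y separately (midranks; no ties here).
rank(x): 18->11, 13->9, 9->6, 3->2, 8->5, 16->10, 10->7, 12->8, 7->4, 2->1, 6->3
rank(y): 11->11, 5->5, 6->6, 2->2, 9->9, 10->10, 7->7, 8->8, 4->4, 1->1, 3->3
Step 2: d_i = R_x(i) - R_y(i); compute d_i^2.
  (11-11)^2=0, (9-5)^2=16, (6-6)^2=0, (2-2)^2=0, (5-9)^2=16, (10-10)^2=0, (7-7)^2=0, (8-8)^2=0, (4-4)^2=0, (1-1)^2=0, (3-3)^2=0
sum(d^2) = 32.
Step 3: rho = 1 - 6*32 / (11*(11^2 - 1)) = 1 - 192/1320 = 0.854545.
Step 4: Under H0, t = rho * sqrt((n-2)/(1-rho^2)) = 4.9360 ~ t(9).
Step 5: Two-sided p-value from the t-distribution with 9 df = 0.000807.
Step 6: alpha = 0.1. reject H0.

rho = 0.8545, p = 0.000807, reject H0 at alpha = 0.1.


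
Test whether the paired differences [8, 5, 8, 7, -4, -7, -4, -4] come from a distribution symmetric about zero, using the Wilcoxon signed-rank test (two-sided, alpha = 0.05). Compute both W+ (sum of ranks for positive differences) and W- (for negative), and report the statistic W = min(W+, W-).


Step 1: Drop any zero differences (none here) and take |d_i|.
|d| = [8, 5, 8, 7, 4, 7, 4, 4]
Step 2: Midrank |d_i| (ties get averaged ranks).
ranks: |8|->7.5, |5|->4, |8|->7.5, |7|->5.5, |4|->2, |7|->5.5, |4|->2, |4|->2
Step 3: Attach original signs; sum ranks with positive sign and with negative sign.
W+ = 7.5 + 4 + 7.5 + 5.5 = 24.5
W- = 2 + 5.5 + 2 + 2 = 11.5
(Check: W+ + W- = 36 should equal n(n+1)/2 = 36.)
Step 4: Test statistic W = min(W+, W-) = 11.5.
Step 5: Ties in |d|, so use the tie-corrected normal approximation.
        E[W] = n(n+1)/4 = 8*9/4 = 18.
        Tie groups: |d|=4 (t=3), |d|=7 (t=2), |d|=8 (t=2); sum(t^3 - t) = 36.
        Var[W] = n(n+1)(2n+1)/24 - sum(t^3-t)/48 = 1224/24 - 36/48 = 50.25.
        z = (W - E[W]) / sqrt(Var[W]) = (11.5 - 18) / 7.0887 = -0.9169.
        Two-sided p = 2*Phi(z) = 0.359169.
Step 6: alpha = 0.05. fail to reject H0.

W+ = 24.5, W- = 11.5, W = min = 11.5, p = 0.359169, fail to reject H0.


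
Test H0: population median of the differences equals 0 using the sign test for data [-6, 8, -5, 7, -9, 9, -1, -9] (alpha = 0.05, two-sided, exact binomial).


Step 1: Discard zero differences. Original n = 8; n_eff = number of nonzero differences = 8.
Nonzero differences (with sign): -6, +8, -5, +7, -9, +9, -1, -9
Step 2: Count signs: positive = 3, negative = 5.
Step 3: Under H0: P(positive) = 0.5, so the number of positives S ~ Bin(8, 0.5).
Step 4: Two-sided exact p-value = sum of Bin(8,0.5) probabilities at or below the observed probability = 0.726562.
Step 5: alpha = 0.05. fail to reject H0.

n_eff = 8, pos = 3, neg = 5, p = 0.726562, fail to reject H0.


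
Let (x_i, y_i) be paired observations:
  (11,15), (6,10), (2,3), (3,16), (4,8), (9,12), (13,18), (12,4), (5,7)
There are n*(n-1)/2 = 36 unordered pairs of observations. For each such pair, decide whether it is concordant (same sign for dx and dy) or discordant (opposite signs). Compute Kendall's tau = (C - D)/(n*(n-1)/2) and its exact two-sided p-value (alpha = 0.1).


Step 1: Enumerate the 36 unordered pairs (i,j) with i<j and classify each by sign(x_j-x_i) * sign(y_j-y_i).
  (1,2):dx=-5,dy=-5->C; (1,3):dx=-9,dy=-12->C; (1,4):dx=-8,dy=+1->D; (1,5):dx=-7,dy=-7->C
  (1,6):dx=-2,dy=-3->C; (1,7):dx=+2,dy=+3->C; (1,8):dx=+1,dy=-11->D; (1,9):dx=-6,dy=-8->C
  (2,3):dx=-4,dy=-7->C; (2,4):dx=-3,dy=+6->D; (2,5):dx=-2,dy=-2->C; (2,6):dx=+3,dy=+2->C
  (2,7):dx=+7,dy=+8->C; (2,8):dx=+6,dy=-6->D; (2,9):dx=-1,dy=-3->C; (3,4):dx=+1,dy=+13->C
  (3,5):dx=+2,dy=+5->C; (3,6):dx=+7,dy=+9->C; (3,7):dx=+11,dy=+15->C; (3,8):dx=+10,dy=+1->C
  (3,9):dx=+3,dy=+4->C; (4,5):dx=+1,dy=-8->D; (4,6):dx=+6,dy=-4->D; (4,7):dx=+10,dy=+2->C
  (4,8):dx=+9,dy=-12->D; (4,9):dx=+2,dy=-9->D; (5,6):dx=+5,dy=+4->C; (5,7):dx=+9,dy=+10->C
  (5,8):dx=+8,dy=-4->D; (5,9):dx=+1,dy=-1->D; (6,7):dx=+4,dy=+6->C; (6,8):dx=+3,dy=-8->D
  (6,9):dx=-4,dy=-5->C; (7,8):dx=-1,dy=-14->C; (7,9):dx=-8,dy=-11->C; (8,9):dx=-7,dy=+3->D
Step 2: C = 24, D = 12, total pairs = 36.
Step 3: tau = (C - D)/(n(n-1)/2) = (24 - 12)/36 = 0.333333.
Step 4: Exact two-sided p-value (enumerate n! = 362880 permutations of y under H0): p = 0.259518.
Step 5: alpha = 0.1. fail to reject H0.

tau_b = 0.3333 (C=24, D=12), p = 0.259518, fail to reject H0.


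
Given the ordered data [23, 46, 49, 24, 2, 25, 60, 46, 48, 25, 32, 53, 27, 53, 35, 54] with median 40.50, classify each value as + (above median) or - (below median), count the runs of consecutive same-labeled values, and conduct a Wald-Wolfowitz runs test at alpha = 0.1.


Step 1: Compute median = 40.50; label A = above, B = below.
Labels in order: BAABBBAAABBABABA  (n_A = 8, n_B = 8)
Step 2: Count runs R = 10.
Step 3: Under H0 (random ordering), E[R] = 2*n_A*n_B/(n_A+n_B) + 1 = 2*8*8/16 + 1 = 9.0000.
        Var[R] = 2*n_A*n_B*(2*n_A*n_B - n_A - n_B) / ((n_A+n_B)^2 * (n_A+n_B-1)) = 14336/3840 = 3.7333.
        SD[R] = 1.9322.
Step 4: Continuity-corrected z = (R - 0.5 - E[R]) / SD[R] = (10 - 0.5 - 9.0000) / 1.9322 = 0.2588.
Step 5: Two-sided p-value via normal approximation = 2*(1 - Phi(|z|)) = 0.795809.
Step 6: alpha = 0.1. fail to reject H0.

R = 10, z = 0.2588, p = 0.795809, fail to reject H0.


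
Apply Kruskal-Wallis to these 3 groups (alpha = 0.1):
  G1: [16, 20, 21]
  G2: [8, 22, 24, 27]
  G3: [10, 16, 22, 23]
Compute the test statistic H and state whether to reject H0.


Step 1: Combine all N = 11 observations and assign midranks.
sorted (value, group, rank): (8,G2,1), (10,G3,2), (16,G1,3.5), (16,G3,3.5), (20,G1,5), (21,G1,6), (22,G2,7.5), (22,G3,7.5), (23,G3,9), (24,G2,10), (27,G2,11)
Step 2: Sum ranks within each group.
R_1 = 14.5 (n_1 = 3)
R_2 = 29.5 (n_2 = 4)
R_3 = 22 (n_3 = 4)
Step 3: H = 12/(N(N+1)) * sum(R_i^2/n_i) - 3(N+1)
     = 12/(11*12) * (14.5^2/3 + 29.5^2/4 + 22^2/4) - 3*12
     = 0.090909 * 408.646 - 36
     = 1.149621.
Step 4: Ties present; correction factor C = 1 - 12/(11^3 - 11) = 0.990909. Corrected H = 1.149621 / 0.990909 = 1.160168.
Step 5: Under H0, H ~ chi^2(2); p-value = 0.559851.
Step 6: alpha = 0.1. fail to reject H0.

H = 1.1602, df = 2, p = 0.559851, fail to reject H0.


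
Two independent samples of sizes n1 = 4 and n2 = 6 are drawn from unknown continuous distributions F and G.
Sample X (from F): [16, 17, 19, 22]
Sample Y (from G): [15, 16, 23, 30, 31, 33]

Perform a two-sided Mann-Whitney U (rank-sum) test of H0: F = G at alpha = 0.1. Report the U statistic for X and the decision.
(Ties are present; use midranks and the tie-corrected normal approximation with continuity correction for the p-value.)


Step 1: Combine and sort all 10 observations; assign midranks.
sorted (value, group): (15,Y), (16,X), (16,Y), (17,X), (19,X), (22,X), (23,Y), (30,Y), (31,Y), (33,Y)
ranks: 15->1, 16->2.5, 16->2.5, 17->4, 19->5, 22->6, 23->7, 30->8, 31->9, 33->10
Step 2: Rank sum for X: R1 = 2.5 + 4 + 5 + 6 = 17.5.
Step 3: U_X = R1 - n1(n1+1)/2 = 17.5 - 4*5/2 = 17.5 - 10 = 7.5.
       U_Y = n1*n2 - U_X = 24 - 7.5 = 16.5.
Step 4: Ties are present, so use the tie-corrected normal approximation (with continuity correction) for the p-value.
Step 5: p-value = 0.392330; compare to alpha = 0.1. fail to reject H0.

U_X = 7.5, p = 0.392330, fail to reject H0 at alpha = 0.1.


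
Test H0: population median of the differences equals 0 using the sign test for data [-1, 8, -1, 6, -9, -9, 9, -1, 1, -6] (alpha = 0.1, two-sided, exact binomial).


Step 1: Discard zero differences. Original n = 10; n_eff = number of nonzero differences = 10.
Nonzero differences (with sign): -1, +8, -1, +6, -9, -9, +9, -1, +1, -6
Step 2: Count signs: positive = 4, negative = 6.
Step 3: Under H0: P(positive) = 0.5, so the number of positives S ~ Bin(10, 0.5).
Step 4: Two-sided exact p-value = sum of Bin(10,0.5) probabilities at or below the observed probability = 0.753906.
Step 5: alpha = 0.1. fail to reject H0.

n_eff = 10, pos = 4, neg = 6, p = 0.753906, fail to reject H0.


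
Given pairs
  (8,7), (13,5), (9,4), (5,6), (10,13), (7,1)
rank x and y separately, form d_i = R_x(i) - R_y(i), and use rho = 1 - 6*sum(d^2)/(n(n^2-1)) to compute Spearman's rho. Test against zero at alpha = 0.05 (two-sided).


Step 1: Rank x and y separately (midranks; no ties here).
rank(x): 8->3, 13->6, 9->4, 5->1, 10->5, 7->2
rank(y): 7->5, 5->3, 4->2, 6->4, 13->6, 1->1
Step 2: d_i = R_x(i) - R_y(i); compute d_i^2.
  (3-5)^2=4, (6-3)^2=9, (4-2)^2=4, (1-4)^2=9, (5-6)^2=1, (2-1)^2=1
sum(d^2) = 28.
Step 3: rho = 1 - 6*28 / (6*(6^2 - 1)) = 1 - 168/210 = 0.200000.
Step 4: Under H0, t = rho * sqrt((n-2)/(1-rho^2)) = 0.4082 ~ t(4).
Step 5: Two-sided p-value from the t-distribution with 4 df = 0.704000.
Step 6: alpha = 0.05. fail to reject H0.

rho = 0.2000, p = 0.704000, fail to reject H0 at alpha = 0.05.


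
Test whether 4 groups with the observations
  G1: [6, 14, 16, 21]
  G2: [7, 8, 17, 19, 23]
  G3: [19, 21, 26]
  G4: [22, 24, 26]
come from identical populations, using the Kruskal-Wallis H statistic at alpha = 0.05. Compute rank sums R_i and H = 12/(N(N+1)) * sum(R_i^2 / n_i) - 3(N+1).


Step 1: Combine all N = 15 observations and assign midranks.
sorted (value, group, rank): (6,G1,1), (7,G2,2), (8,G2,3), (14,G1,4), (16,G1,5), (17,G2,6), (19,G2,7.5), (19,G3,7.5), (21,G1,9.5), (21,G3,9.5), (22,G4,11), (23,G2,12), (24,G4,13), (26,G3,14.5), (26,G4,14.5)
Step 2: Sum ranks within each group.
R_1 = 19.5 (n_1 = 4)
R_2 = 30.5 (n_2 = 5)
R_3 = 31.5 (n_3 = 3)
R_4 = 38.5 (n_4 = 3)
Step 3: H = 12/(N(N+1)) * sum(R_i^2/n_i) - 3(N+1)
     = 12/(15*16) * (19.5^2/4 + 30.5^2/5 + 31.5^2/3 + 38.5^2/3) - 3*16
     = 0.050000 * 1105.95 - 48
     = 7.297292.
Step 4: Ties present; correction factor C = 1 - 18/(15^3 - 15) = 0.994643. Corrected H = 7.297292 / 0.994643 = 7.336595.
Step 5: Under H0, H ~ chi^2(3); p-value = 0.061909.
Step 6: alpha = 0.05. fail to reject H0.

H = 7.3366, df = 3, p = 0.061909, fail to reject H0.


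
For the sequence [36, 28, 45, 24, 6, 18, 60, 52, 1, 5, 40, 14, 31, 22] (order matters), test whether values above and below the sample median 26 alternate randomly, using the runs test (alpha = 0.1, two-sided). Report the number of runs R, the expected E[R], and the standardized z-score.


Step 1: Compute median = 26; label A = above, B = below.
Labels in order: AAABBBAABBABAB  (n_A = 7, n_B = 7)
Step 2: Count runs R = 8.
Step 3: Under H0 (random ordering), E[R] = 2*n_A*n_B/(n_A+n_B) + 1 = 2*7*7/14 + 1 = 8.0000.
        Var[R] = 2*n_A*n_B*(2*n_A*n_B - n_A - n_B) / ((n_A+n_B)^2 * (n_A+n_B-1)) = 8232/2548 = 3.2308.
        SD[R] = 1.7974.
Step 4: R = E[R], so z = 0 with no continuity correction.
Step 5: Two-sided p-value via normal approximation = 2*(1 - Phi(|z|)) = 1.000000.
Step 6: alpha = 0.1. fail to reject H0.

R = 8, z = 0.0000, p = 1.000000, fail to reject H0.


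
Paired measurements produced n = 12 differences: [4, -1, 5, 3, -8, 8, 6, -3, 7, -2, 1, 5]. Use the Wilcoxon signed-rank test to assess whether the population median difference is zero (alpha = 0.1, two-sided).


Step 1: Drop any zero differences (none here) and take |d_i|.
|d| = [4, 1, 5, 3, 8, 8, 6, 3, 7, 2, 1, 5]
Step 2: Midrank |d_i| (ties get averaged ranks).
ranks: |4|->6, |1|->1.5, |5|->7.5, |3|->4.5, |8|->11.5, |8|->11.5, |6|->9, |3|->4.5, |7|->10, |2|->3, |1|->1.5, |5|->7.5
Step 3: Attach original signs; sum ranks with positive sign and with negative sign.
W+ = 6 + 7.5 + 4.5 + 11.5 + 9 + 10 + 1.5 + 7.5 = 57.5
W- = 1.5 + 11.5 + 4.5 + 3 = 20.5
(Check: W+ + W- = 78 should equal n(n+1)/2 = 78.)
Step 4: Test statistic W = min(W+, W-) = 20.5.
Step 5: Ties in |d|, so use the tie-corrected normal approximation.
        E[W] = n(n+1)/4 = 12*13/4 = 39.
        Tie groups: |d|=1 (t=2), |d|=3 (t=2), |d|=5 (t=2), |d|=8 (t=2); sum(t^3 - t) = 24.
        Var[W] = n(n+1)(2n+1)/24 - sum(t^3-t)/48 = 3900/24 - 24/48 = 162.
        z = (W - E[W]) / sqrt(Var[W]) = (20.5 - 39) / 12.7279 = -1.4535.
        Two-sided p = 2*Phi(z) = 0.146086.
Step 6: alpha = 0.1. fail to reject H0.

W+ = 57.5, W- = 20.5, W = min = 20.5, p = 0.146086, fail to reject H0.


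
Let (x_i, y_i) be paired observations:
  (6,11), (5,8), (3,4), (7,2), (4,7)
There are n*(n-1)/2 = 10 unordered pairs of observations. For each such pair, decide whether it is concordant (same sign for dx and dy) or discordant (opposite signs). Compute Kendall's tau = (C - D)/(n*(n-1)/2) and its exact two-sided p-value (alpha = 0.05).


Step 1: Enumerate the 10 unordered pairs (i,j) with i<j and classify each by sign(x_j-x_i) * sign(y_j-y_i).
  (1,2):dx=-1,dy=-3->C; (1,3):dx=-3,dy=-7->C; (1,4):dx=+1,dy=-9->D; (1,5):dx=-2,dy=-4->C
  (2,3):dx=-2,dy=-4->C; (2,4):dx=+2,dy=-6->D; (2,5):dx=-1,dy=-1->C; (3,4):dx=+4,dy=-2->D
  (3,5):dx=+1,dy=+3->C; (4,5):dx=-3,dy=+5->D
Step 2: C = 6, D = 4, total pairs = 10.
Step 3: tau = (C - D)/(n(n-1)/2) = (6 - 4)/10 = 0.200000.
Step 4: Exact two-sided p-value (enumerate n! = 120 permutations of y under H0): p = 0.816667.
Step 5: alpha = 0.05. fail to reject H0.

tau_b = 0.2000 (C=6, D=4), p = 0.816667, fail to reject H0.


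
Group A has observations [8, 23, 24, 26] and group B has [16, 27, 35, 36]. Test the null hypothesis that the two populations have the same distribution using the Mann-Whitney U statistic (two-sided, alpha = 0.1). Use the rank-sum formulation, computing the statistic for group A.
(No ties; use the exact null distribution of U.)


Step 1: Combine and sort all 8 observations; assign midranks.
sorted (value, group): (8,X), (16,Y), (23,X), (24,X), (26,X), (27,Y), (35,Y), (36,Y)
ranks: 8->1, 16->2, 23->3, 24->4, 26->5, 27->6, 35->7, 36->8
Step 2: Rank sum for X: R1 = 1 + 3 + 4 + 5 = 13.
Step 3: U_X = R1 - n1(n1+1)/2 = 13 - 4*5/2 = 13 - 10 = 3.
       U_Y = n1*n2 - U_X = 16 - 3 = 13.
Step 4: No ties, so the exact null distribution of U (based on enumerating the C(8,4) = 70 equally likely rank assignments) gives the two-sided p-value.
Step 5: p-value = 0.200000; compare to alpha = 0.1. fail to reject H0.

U_X = 3, p = 0.200000, fail to reject H0 at alpha = 0.1.


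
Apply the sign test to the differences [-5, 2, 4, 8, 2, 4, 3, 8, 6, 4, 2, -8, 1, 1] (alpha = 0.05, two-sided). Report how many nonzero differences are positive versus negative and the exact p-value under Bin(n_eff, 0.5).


Step 1: Discard zero differences. Original n = 14; n_eff = number of nonzero differences = 14.
Nonzero differences (with sign): -5, +2, +4, +8, +2, +4, +3, +8, +6, +4, +2, -8, +1, +1
Step 2: Count signs: positive = 12, negative = 2.
Step 3: Under H0: P(positive) = 0.5, so the number of positives S ~ Bin(14, 0.5).
Step 4: Two-sided exact p-value = sum of Bin(14,0.5) probabilities at or below the observed probability = 0.012939.
Step 5: alpha = 0.05. reject H0.

n_eff = 14, pos = 12, neg = 2, p = 0.012939, reject H0.


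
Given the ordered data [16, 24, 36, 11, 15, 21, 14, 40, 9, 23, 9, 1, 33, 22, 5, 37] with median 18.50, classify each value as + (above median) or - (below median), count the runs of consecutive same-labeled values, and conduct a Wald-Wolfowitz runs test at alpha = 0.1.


Step 1: Compute median = 18.50; label A = above, B = below.
Labels in order: BAABBABABABBAABA  (n_A = 8, n_B = 8)
Step 2: Count runs R = 12.
Step 3: Under H0 (random ordering), E[R] = 2*n_A*n_B/(n_A+n_B) + 1 = 2*8*8/16 + 1 = 9.0000.
        Var[R] = 2*n_A*n_B*(2*n_A*n_B - n_A - n_B) / ((n_A+n_B)^2 * (n_A+n_B-1)) = 14336/3840 = 3.7333.
        SD[R] = 1.9322.
Step 4: Continuity-corrected z = (R - 0.5 - E[R]) / SD[R] = (12 - 0.5 - 9.0000) / 1.9322 = 1.2939.
Step 5: Two-sided p-value via normal approximation = 2*(1 - Phi(|z|)) = 0.195709.
Step 6: alpha = 0.1. fail to reject H0.

R = 12, z = 1.2939, p = 0.195709, fail to reject H0.


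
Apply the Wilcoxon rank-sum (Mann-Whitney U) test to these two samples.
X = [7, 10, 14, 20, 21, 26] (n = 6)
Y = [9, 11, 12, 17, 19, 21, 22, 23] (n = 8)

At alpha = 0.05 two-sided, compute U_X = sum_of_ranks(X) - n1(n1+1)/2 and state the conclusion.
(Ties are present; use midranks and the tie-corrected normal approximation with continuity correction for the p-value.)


Step 1: Combine and sort all 14 observations; assign midranks.
sorted (value, group): (7,X), (9,Y), (10,X), (11,Y), (12,Y), (14,X), (17,Y), (19,Y), (20,X), (21,X), (21,Y), (22,Y), (23,Y), (26,X)
ranks: 7->1, 9->2, 10->3, 11->4, 12->5, 14->6, 17->7, 19->8, 20->9, 21->10.5, 21->10.5, 22->12, 23->13, 26->14
Step 2: Rank sum for X: R1 = 1 + 3 + 6 + 9 + 10.5 + 14 = 43.5.
Step 3: U_X = R1 - n1(n1+1)/2 = 43.5 - 6*7/2 = 43.5 - 21 = 22.5.
       U_Y = n1*n2 - U_X = 48 - 22.5 = 25.5.
Step 4: Ties are present, so use the tie-corrected normal approximation (with continuity correction) for the p-value.
Step 5: p-value = 0.897167; compare to alpha = 0.05. fail to reject H0.

U_X = 22.5, p = 0.897167, fail to reject H0 at alpha = 0.05.


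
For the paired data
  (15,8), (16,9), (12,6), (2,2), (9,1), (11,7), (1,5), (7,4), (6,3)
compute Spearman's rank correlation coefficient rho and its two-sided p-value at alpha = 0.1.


Step 1: Rank x and y separately (midranks; no ties here).
rank(x): 15->8, 16->9, 12->7, 2->2, 9->5, 11->6, 1->1, 7->4, 6->3
rank(y): 8->8, 9->9, 6->6, 2->2, 1->1, 7->7, 5->5, 4->4, 3->3
Step 2: d_i = R_x(i) - R_y(i); compute d_i^2.
  (8-8)^2=0, (9-9)^2=0, (7-6)^2=1, (2-2)^2=0, (5-1)^2=16, (6-7)^2=1, (1-5)^2=16, (4-4)^2=0, (3-3)^2=0
sum(d^2) = 34.
Step 3: rho = 1 - 6*34 / (9*(9^2 - 1)) = 1 - 204/720 = 0.716667.
Step 4: Under H0, t = rho * sqrt((n-2)/(1-rho^2)) = 2.7188 ~ t(7).
Step 5: Two-sided p-value from the t-distribution with 7 df = 0.029818.
Step 6: alpha = 0.1. reject H0.

rho = 0.7167, p = 0.029818, reject H0 at alpha = 0.1.
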